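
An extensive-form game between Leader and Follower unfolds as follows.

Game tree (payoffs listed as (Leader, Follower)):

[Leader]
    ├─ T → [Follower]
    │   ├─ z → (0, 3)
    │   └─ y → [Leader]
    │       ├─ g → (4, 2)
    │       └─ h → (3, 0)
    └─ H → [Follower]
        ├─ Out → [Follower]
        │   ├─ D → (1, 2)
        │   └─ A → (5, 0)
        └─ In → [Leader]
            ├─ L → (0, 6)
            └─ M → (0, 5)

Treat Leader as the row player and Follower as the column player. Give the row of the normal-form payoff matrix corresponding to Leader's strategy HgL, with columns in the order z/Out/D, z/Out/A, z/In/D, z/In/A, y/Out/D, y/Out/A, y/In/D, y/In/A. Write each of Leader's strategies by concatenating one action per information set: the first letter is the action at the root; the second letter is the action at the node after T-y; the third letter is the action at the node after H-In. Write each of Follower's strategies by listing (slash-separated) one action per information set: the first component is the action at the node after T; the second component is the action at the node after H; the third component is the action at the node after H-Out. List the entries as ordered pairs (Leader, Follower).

vs z/Out/D: Leader plays H → Follower plays Out at [H] → Follower plays D at [H-Out] → (1, 2)
vs z/Out/A: Leader plays H → Follower plays Out at [H] → Follower plays A at [H-Out] → (5, 0)
vs z/In/D: Leader plays H → Follower plays In at [H] → Leader plays L at [H-In] → (0, 6)
vs z/In/A: Leader plays H → Follower plays In at [H] → Leader plays L at [H-In] → (0, 6)
vs y/Out/D: Leader plays H → Follower plays Out at [H] → Follower plays D at [H-Out] → (1, 2)
vs y/Out/A: Leader plays H → Follower plays Out at [H] → Follower plays A at [H-Out] → (5, 0)
vs y/In/D: Leader plays H → Follower plays In at [H] → Leader plays L at [H-In] → (0, 6)
vs y/In/A: Leader plays H → Follower plays In at [H] → Leader plays L at [H-In] → (0, 6)

(1,2) (5,0) (0,6) (0,6) (1,2) (5,0) (0,6) (0,6)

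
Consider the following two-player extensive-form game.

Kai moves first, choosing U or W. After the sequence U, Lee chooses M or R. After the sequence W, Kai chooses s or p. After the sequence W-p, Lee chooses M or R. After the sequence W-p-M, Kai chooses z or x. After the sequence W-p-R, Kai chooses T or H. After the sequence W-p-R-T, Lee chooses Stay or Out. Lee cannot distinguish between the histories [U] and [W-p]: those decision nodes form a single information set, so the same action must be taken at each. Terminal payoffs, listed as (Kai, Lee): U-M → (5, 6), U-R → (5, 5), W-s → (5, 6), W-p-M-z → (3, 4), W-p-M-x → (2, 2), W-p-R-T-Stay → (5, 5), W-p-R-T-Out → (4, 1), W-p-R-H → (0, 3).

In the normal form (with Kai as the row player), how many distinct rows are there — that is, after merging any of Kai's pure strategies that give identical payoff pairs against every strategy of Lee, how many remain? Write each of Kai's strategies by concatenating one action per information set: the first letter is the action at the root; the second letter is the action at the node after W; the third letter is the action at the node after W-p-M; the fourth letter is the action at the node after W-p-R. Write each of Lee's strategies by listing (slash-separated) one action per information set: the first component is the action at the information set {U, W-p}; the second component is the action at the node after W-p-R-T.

6

Kai has 16 pure strategies: UszT, UszH, UsxT, UsxH, UpzT, UpzH, UpxT, UpxH, WszT, WszH, WsxT, WsxH, WpzT, WpzH, WpxT, WpxH. Columns: M/Stay, M/Out, R/Stay, R/Out.
{UszT, UszH, UsxT, UsxH, UpzT, UpzH, UpxT, UpxH} → row (5,6) (5,6) (5,5) (5,5)
{WszT, WszH, WsxT, WsxH} → row (5,6) (5,6) (5,6) (5,6)
{WpzT} → row (3,4) (3,4) (5,5) (4,1)
{WpzH} → row (3,4) (3,4) (0,3) (0,3)
{WpxT} → row (2,2) (2,2) (5,5) (4,1)
{WpxH} → row (2,2) (2,2) (0,3) (0,3)
That's 6 distinct rows out of 16 strategies.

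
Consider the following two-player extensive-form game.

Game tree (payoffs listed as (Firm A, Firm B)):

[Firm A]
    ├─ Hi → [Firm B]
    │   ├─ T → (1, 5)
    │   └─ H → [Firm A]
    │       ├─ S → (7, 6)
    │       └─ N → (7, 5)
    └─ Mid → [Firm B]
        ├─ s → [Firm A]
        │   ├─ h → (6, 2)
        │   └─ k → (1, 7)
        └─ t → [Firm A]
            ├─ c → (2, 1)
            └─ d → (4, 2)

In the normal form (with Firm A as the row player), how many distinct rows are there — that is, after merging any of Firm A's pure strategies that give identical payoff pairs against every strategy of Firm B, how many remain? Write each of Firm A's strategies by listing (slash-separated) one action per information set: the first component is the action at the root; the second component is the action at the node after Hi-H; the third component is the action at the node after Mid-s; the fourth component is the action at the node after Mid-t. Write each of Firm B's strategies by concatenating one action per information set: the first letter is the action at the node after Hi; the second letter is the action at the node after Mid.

6

Firm A has 16 pure strategies: Hi/S/h/c, Hi/S/h/d, Hi/S/k/c, Hi/S/k/d, Hi/N/h/c, Hi/N/h/d, Hi/N/k/c, Hi/N/k/d, Mid/S/h/c, Mid/S/h/d, Mid/S/k/c, Mid/S/k/d, Mid/N/h/c, Mid/N/h/d, Mid/N/k/c, Mid/N/k/d. Columns: Ts, Tt, Hs, Ht.
{Hi/S/h/c, Hi/S/h/d, Hi/S/k/c, Hi/S/k/d} → row (1,5) (1,5) (7,6) (7,6)
{Hi/N/h/c, Hi/N/h/d, Hi/N/k/c, Hi/N/k/d} → row (1,5) (1,5) (7,5) (7,5)
{Mid/S/h/c, Mid/N/h/c} → row (6,2) (2,1) (6,2) (2,1)
{Mid/S/h/d, Mid/N/h/d} → row (6,2) (4,2) (6,2) (4,2)
{Mid/S/k/c, Mid/N/k/c} → row (1,7) (2,1) (1,7) (2,1)
{Mid/S/k/d, Mid/N/k/d} → row (1,7) (4,2) (1,7) (4,2)
That's 6 distinct rows out of 16 strategies.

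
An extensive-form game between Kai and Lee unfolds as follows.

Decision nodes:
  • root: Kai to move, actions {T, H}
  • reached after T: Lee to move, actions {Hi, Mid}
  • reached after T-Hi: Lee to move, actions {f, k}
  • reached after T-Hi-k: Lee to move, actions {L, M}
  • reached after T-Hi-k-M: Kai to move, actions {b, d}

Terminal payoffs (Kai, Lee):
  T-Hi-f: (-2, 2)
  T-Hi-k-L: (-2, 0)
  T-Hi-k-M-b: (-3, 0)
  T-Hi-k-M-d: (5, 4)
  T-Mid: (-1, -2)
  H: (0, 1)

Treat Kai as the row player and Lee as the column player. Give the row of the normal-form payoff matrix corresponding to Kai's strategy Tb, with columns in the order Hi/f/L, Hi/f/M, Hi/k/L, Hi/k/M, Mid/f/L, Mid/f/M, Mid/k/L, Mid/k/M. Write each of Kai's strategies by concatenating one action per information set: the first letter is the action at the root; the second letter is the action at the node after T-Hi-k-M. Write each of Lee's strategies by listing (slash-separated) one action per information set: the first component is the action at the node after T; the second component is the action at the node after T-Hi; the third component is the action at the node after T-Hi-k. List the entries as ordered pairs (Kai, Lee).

(-2,2) (-2,2) (-2,0) (-3,0) (-1,-2) (-1,-2) (-1,-2) (-1,-2)

vs Hi/f/L: Kai plays T → Lee plays Hi at [T] → Lee plays f at [T-Hi] → (-2, 2)
vs Hi/f/M: Kai plays T → Lee plays Hi at [T] → Lee plays f at [T-Hi] → (-2, 2)
vs Hi/k/L: Kai plays T → Lee plays Hi at [T] → Lee plays k at [T-Hi] → Lee plays L at [T-Hi-k] → (-2, 0)
vs Hi/k/M: Kai plays T → Lee plays Hi at [T] → Lee plays k at [T-Hi] → Lee plays M at [T-Hi-k] → Kai plays b at [T-Hi-k-M] → (-3, 0)
vs Mid/f/L: Kai plays T → Lee plays Mid at [T] → (-1, -2)
vs Mid/f/M: Kai plays T → Lee plays Mid at [T] → (-1, -2)
vs Mid/k/L: Kai plays T → Lee plays Mid at [T] → (-1, -2)
vs Mid/k/M: Kai plays T → Lee plays Mid at [T] → (-1, -2)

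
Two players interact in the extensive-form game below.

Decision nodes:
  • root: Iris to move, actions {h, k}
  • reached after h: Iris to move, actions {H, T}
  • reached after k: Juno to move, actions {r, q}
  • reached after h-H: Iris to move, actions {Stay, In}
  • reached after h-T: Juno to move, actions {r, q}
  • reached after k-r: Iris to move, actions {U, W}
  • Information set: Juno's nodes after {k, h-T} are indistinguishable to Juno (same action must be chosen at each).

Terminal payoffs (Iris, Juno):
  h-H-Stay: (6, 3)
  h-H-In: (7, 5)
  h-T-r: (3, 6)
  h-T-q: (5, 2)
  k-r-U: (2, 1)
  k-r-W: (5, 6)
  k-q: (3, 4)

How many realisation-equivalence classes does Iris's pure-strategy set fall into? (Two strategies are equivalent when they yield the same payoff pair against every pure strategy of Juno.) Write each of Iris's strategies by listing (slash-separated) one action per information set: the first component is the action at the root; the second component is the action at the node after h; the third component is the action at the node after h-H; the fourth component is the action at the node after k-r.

5

Iris has 16 pure strategies: h/H/Stay/U, h/H/Stay/W, h/H/In/U, h/H/In/W, h/T/Stay/U, h/T/Stay/W, h/T/In/U, h/T/In/W, k/H/Stay/U, k/H/Stay/W, k/H/In/U, k/H/In/W, k/T/Stay/U, k/T/Stay/W, k/T/In/U, k/T/In/W. Columns: r, q.
{h/H/Stay/U, h/H/Stay/W} → row (6,3) (6,3)
{h/H/In/U, h/H/In/W} → row (7,5) (7,5)
{h/T/Stay/U, h/T/Stay/W, h/T/In/U, h/T/In/W} → row (3,6) (5,2)
{k/H/Stay/U, k/H/In/U, k/T/Stay/U, k/T/In/U} → row (2,1) (3,4)
{k/H/Stay/W, k/H/In/W, k/T/Stay/W, k/T/In/W} → row (5,6) (3,4)
That's 5 distinct rows out of 16 strategies.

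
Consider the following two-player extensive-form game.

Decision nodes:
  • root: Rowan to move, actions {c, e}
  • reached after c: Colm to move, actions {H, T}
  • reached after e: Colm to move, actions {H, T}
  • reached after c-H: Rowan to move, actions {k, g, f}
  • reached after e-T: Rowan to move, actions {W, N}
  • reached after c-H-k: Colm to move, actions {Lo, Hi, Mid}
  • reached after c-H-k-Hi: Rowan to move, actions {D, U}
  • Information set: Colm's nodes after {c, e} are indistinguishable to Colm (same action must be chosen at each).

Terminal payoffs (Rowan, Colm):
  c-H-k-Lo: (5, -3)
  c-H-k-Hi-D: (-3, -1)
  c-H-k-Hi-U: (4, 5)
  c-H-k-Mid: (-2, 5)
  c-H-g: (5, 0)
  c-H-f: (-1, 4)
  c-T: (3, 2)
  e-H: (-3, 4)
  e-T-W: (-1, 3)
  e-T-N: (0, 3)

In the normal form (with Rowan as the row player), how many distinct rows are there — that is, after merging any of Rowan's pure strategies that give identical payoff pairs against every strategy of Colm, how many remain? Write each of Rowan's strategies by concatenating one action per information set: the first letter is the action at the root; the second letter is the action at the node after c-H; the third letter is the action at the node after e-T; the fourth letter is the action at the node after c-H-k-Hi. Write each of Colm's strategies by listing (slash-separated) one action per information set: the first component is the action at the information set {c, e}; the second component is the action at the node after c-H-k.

6

Rowan has 24 pure strategies: ckWD, ckWU, ckND, ckNU, cgWD, cgWU, cgND, cgNU, cfWD, cfWU, cfND, cfNU, ekWD, ekWU, ekND, ekNU, egWD, egWU, egND, egNU, efWD, efWU, efND, efNU. Columns: H/Lo, H/Hi, H/Mid, T/Lo, T/Hi, T/Mid.
{ckWD, ckND} → row (5,-3) (-3,-1) (-2,5) (3,2) (3,2) (3,2)
{ckWU, ckNU} → row (5,-3) (4,5) (-2,5) (3,2) (3,2) (3,2)
{cgWD, cgWU, cgND, cgNU} → row (5,0) (5,0) (5,0) (3,2) (3,2) (3,2)
{cfWD, cfWU, cfND, cfNU} → row (-1,4) (-1,4) (-1,4) (3,2) (3,2) (3,2)
{ekWD, ekWU, egWD, egWU, efWD, efWU} → row (-3,4) (-3,4) (-3,4) (-1,3) (-1,3) (-1,3)
{ekND, ekNU, egND, egNU, efND, efNU} → row (-3,4) (-3,4) (-3,4) (0,3) (0,3) (0,3)
That's 6 distinct rows out of 24 strategies.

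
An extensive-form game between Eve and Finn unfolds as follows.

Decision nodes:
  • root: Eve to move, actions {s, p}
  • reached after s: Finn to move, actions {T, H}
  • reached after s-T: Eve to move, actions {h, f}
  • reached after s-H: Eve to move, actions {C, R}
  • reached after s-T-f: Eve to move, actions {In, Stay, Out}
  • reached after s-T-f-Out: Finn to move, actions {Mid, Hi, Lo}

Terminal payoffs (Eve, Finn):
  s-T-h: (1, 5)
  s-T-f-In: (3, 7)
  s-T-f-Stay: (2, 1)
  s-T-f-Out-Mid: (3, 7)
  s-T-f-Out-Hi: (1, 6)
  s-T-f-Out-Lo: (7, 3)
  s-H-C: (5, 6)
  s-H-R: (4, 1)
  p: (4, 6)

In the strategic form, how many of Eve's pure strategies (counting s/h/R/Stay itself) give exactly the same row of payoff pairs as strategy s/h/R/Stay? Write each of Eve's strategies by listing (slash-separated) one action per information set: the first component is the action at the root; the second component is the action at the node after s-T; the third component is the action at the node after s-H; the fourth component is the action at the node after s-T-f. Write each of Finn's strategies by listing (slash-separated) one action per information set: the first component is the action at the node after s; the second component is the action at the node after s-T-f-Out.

Row for s/h/R/Stay (columns T/Mid, T/Hi, T/Lo, H/Mid, H/Hi, H/Lo): (1,5) (1,5) (1,5) (4,1) (4,1) (4,1).
Under s/h/R/Stay, Eve's choice at the node after s-T-f can never be reached regardless of what Finn does, so varying those choices leaves every outcome unchanged.
Holding the reachable choices fixed and varying the unreachable one freely already gives 3 equivalent strategies.
No other strategy reproduces this row, so those 3 are the full class: s/h/R/In, s/h/R/Stay, s/h/R/Out.

3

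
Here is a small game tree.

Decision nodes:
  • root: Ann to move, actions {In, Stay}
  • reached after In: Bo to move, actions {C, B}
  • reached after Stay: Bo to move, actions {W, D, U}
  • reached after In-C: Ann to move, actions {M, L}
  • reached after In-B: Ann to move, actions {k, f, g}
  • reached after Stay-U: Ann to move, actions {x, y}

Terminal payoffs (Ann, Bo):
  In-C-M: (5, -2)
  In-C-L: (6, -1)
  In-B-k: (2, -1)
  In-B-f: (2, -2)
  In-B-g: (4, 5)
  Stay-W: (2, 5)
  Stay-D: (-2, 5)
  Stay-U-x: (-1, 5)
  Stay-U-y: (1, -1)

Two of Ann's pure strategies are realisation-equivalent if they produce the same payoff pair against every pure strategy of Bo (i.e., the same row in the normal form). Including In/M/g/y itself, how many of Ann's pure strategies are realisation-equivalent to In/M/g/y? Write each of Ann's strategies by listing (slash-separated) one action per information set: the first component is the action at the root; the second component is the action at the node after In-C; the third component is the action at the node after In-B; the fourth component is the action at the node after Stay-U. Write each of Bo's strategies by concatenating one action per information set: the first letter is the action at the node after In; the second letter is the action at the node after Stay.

2

Row for In/M/g/y (columns CW, CD, CU, BW, BD, BU): (5,-2) (5,-2) (5,-2) (4,5) (4,5) (4,5).
Under In/M/g/y, Ann's choice at the node after Stay-U can never be reached regardless of what Bo does, so varying those choices leaves every outcome unchanged.
Holding the reachable choices fixed and varying the unreachable one freely already gives 2 equivalent strategies.
No other strategy reproduces this row, so those 2 are the full class: In/M/g/x, In/M/g/y.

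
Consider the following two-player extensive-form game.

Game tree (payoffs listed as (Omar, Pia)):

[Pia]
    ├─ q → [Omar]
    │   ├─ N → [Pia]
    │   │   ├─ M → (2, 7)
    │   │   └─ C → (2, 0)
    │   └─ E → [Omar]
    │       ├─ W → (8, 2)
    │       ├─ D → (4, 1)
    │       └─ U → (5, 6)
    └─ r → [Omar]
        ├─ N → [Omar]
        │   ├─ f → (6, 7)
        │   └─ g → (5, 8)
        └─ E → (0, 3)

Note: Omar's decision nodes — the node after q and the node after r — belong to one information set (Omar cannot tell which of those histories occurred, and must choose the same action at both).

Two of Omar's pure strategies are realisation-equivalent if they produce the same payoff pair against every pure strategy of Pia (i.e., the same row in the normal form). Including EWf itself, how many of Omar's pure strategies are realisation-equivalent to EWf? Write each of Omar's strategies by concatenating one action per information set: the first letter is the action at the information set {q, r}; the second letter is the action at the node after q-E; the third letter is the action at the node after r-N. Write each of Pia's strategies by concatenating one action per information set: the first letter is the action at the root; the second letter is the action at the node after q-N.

Row for EWf (columns qM, qC, rM, rC): (8,2) (8,2) (0,3) (0,3).
Under EWf, Omar's choice at the node after r-N can never be reached regardless of what Pia does, so varying those choices leaves every outcome unchanged.
Holding the reachable choices fixed and varying the unreachable one freely already gives 2 equivalent strategies.
No other strategy reproduces this row, so those 2 are the full class: EWf, EWg.

2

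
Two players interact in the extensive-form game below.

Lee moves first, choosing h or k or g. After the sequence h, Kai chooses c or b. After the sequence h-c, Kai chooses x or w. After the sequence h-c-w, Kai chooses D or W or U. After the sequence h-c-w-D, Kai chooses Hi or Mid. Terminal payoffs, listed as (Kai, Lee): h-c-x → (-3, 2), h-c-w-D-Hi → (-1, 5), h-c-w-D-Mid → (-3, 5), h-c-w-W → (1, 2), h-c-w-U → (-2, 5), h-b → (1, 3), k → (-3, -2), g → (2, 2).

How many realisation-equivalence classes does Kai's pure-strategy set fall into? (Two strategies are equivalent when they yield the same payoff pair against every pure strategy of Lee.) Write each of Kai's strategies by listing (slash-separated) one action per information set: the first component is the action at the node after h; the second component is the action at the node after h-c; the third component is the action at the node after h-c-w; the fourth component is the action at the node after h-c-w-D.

6

Kai has 24 pure strategies: c/x/D/Hi, c/x/D/Mid, c/x/W/Hi, c/x/W/Mid, c/x/U/Hi, c/x/U/Mid, c/w/D/Hi, c/w/D/Mid, c/w/W/Hi, c/w/W/Mid, c/w/U/Hi, c/w/U/Mid, b/x/D/Hi, b/x/D/Mid, b/x/W/Hi, b/x/W/Mid, b/x/U/Hi, b/x/U/Mid, b/w/D/Hi, b/w/D/Mid, b/w/W/Hi, b/w/W/Mid, b/w/U/Hi, b/w/U/Mid. Columns: h, k, g.
{c/x/D/Hi, c/x/D/Mid, c/x/W/Hi, c/x/W/Mid, c/x/U/Hi, c/x/U/Mid} → row (-3,2) (-3,-2) (2,2)
{c/w/D/Hi} → row (-1,5) (-3,-2) (2,2)
{c/w/D/Mid} → row (-3,5) (-3,-2) (2,2)
{c/w/W/Hi, c/w/W/Mid} → row (1,2) (-3,-2) (2,2)
{c/w/U/Hi, c/w/U/Mid} → row (-2,5) (-3,-2) (2,2)
{b/x/D/Hi, b/x/D/Mid, b/x/W/Hi, b/x/W/Mid, b/x/U/Hi, b/x/U/Mid, b/w/D/Hi, b/w/D/Mid, b/w/W/Hi, b/w/W/Mid, b/w/U/Hi, b/w/U/Mid} → row (1,3) (-3,-2) (2,2)
That's 6 distinct rows out of 24 strategies.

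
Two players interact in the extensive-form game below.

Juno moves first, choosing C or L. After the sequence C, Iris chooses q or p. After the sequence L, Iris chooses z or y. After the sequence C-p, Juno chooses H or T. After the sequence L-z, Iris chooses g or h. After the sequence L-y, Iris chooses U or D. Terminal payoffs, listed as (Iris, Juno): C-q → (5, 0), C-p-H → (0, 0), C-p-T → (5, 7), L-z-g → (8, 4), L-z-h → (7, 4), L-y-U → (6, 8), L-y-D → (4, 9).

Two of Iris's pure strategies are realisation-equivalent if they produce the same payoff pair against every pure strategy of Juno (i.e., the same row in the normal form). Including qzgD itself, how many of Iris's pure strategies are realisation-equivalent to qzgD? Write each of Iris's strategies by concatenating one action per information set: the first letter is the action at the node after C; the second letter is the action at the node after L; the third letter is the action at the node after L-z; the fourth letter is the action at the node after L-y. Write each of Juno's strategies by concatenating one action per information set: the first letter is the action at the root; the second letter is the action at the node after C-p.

2

Row for qzgD (columns CH, CT, LH, LT): (5,0) (5,0) (8,4) (8,4).
Under qzgD, Iris's choice at the node after L-y can never be reached regardless of what Juno does, so varying those choices leaves every outcome unchanged.
Holding the reachable choices fixed and varying the unreachable one freely already gives 2 equivalent strategies.
No other strategy reproduces this row, so those 2 are the full class: qzgU, qzgD.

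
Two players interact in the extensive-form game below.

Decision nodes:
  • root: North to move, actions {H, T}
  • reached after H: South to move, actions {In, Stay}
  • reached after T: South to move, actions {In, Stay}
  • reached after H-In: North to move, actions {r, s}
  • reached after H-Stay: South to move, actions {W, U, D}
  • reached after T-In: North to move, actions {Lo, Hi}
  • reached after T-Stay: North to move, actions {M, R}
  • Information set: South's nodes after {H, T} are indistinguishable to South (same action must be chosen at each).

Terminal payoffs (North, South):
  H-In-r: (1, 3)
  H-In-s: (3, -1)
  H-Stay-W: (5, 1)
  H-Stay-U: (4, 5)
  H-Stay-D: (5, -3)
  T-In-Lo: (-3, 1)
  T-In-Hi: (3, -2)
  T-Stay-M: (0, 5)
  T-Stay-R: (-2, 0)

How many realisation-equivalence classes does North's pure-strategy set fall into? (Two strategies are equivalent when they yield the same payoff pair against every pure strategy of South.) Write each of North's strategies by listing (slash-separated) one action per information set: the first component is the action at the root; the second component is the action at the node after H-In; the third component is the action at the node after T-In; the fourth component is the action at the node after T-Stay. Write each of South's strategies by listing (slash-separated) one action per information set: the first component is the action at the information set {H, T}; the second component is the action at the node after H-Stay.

6

North has 16 pure strategies: H/r/Lo/M, H/r/Lo/R, H/r/Hi/M, H/r/Hi/R, H/s/Lo/M, H/s/Lo/R, H/s/Hi/M, H/s/Hi/R, T/r/Lo/M, T/r/Lo/R, T/r/Hi/M, T/r/Hi/R, T/s/Lo/M, T/s/Lo/R, T/s/Hi/M, T/s/Hi/R. Columns: In/W, In/U, In/D, Stay/W, Stay/U, Stay/D.
{H/r/Lo/M, H/r/Lo/R, H/r/Hi/M, H/r/Hi/R} → row (1,3) (1,3) (1,3) (5,1) (4,5) (5,-3)
{H/s/Lo/M, H/s/Lo/R, H/s/Hi/M, H/s/Hi/R} → row (3,-1) (3,-1) (3,-1) (5,1) (4,5) (5,-3)
{T/r/Lo/M, T/s/Lo/M} → row (-3,1) (-3,1) (-3,1) (0,5) (0,5) (0,5)
{T/r/Lo/R, T/s/Lo/R} → row (-3,1) (-3,1) (-3,1) (-2,0) (-2,0) (-2,0)
{T/r/Hi/M, T/s/Hi/M} → row (3,-2) (3,-2) (3,-2) (0,5) (0,5) (0,5)
{T/r/Hi/R, T/s/Hi/R} → row (3,-2) (3,-2) (3,-2) (-2,0) (-2,0) (-2,0)
That's 6 distinct rows out of 16 strategies.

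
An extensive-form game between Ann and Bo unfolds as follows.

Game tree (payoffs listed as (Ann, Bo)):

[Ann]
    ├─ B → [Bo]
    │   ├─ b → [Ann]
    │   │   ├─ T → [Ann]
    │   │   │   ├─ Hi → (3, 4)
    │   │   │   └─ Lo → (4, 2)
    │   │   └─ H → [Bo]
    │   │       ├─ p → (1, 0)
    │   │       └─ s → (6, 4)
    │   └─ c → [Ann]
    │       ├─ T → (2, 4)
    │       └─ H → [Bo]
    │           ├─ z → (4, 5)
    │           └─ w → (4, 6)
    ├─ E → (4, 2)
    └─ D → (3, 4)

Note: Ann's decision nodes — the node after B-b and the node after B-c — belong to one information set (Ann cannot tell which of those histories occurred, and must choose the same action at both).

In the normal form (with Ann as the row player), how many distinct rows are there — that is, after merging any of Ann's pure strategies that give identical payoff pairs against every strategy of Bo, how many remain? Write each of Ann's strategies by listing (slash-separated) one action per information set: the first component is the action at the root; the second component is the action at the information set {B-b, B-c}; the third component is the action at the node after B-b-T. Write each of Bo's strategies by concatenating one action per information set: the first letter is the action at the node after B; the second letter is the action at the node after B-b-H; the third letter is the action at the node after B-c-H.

5

Ann has 12 pure strategies: B/T/Hi, B/T/Lo, B/H/Hi, B/H/Lo, E/T/Hi, E/T/Lo, E/H/Hi, E/H/Lo, D/T/Hi, D/T/Lo, D/H/Hi, D/H/Lo. Columns: bpz, bpw, bsz, bsw, cpz, cpw, csz, csw.
{B/T/Hi} → row (3,4) (3,4) (3,4) (3,4) (2,4) (2,4) (2,4) (2,4)
{B/T/Lo} → row (4,2) (4,2) (4,2) (4,2) (2,4) (2,4) (2,4) (2,4)
{B/H/Hi, B/H/Lo} → row (1,0) (1,0) (6,4) (6,4) (4,5) (4,6) (4,5) (4,6)
{E/T/Hi, E/T/Lo, E/H/Hi, E/H/Lo} → row (4,2) (4,2) (4,2) (4,2) (4,2) (4,2) (4,2) (4,2)
{D/T/Hi, D/T/Lo, D/H/Hi, D/H/Lo} → row (3,4) (3,4) (3,4) (3,4) (3,4) (3,4) (3,4) (3,4)
That's 5 distinct rows out of 12 strategies.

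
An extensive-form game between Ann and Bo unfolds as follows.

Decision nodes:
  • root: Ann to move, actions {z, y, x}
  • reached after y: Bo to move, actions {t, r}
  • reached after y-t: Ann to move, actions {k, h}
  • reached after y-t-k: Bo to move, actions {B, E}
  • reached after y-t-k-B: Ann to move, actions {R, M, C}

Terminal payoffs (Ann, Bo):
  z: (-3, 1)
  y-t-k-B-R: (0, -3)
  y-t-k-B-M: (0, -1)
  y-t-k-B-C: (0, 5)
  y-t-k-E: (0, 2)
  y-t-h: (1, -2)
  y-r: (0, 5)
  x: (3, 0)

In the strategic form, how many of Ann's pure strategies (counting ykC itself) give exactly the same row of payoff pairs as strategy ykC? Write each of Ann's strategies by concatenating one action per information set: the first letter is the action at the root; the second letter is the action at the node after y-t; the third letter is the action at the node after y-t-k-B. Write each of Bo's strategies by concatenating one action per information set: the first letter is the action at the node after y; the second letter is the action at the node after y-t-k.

1

Row for ykC (columns tB, tE, rB, rE): (0,5) (0,2) (0,5) (0,5).
Every one of Ann's information sets is on the play path for some reply by Bo when Ann follows ykC.
Changing the action at any of them therefore changes at least one column, so only ykC itself gives this row.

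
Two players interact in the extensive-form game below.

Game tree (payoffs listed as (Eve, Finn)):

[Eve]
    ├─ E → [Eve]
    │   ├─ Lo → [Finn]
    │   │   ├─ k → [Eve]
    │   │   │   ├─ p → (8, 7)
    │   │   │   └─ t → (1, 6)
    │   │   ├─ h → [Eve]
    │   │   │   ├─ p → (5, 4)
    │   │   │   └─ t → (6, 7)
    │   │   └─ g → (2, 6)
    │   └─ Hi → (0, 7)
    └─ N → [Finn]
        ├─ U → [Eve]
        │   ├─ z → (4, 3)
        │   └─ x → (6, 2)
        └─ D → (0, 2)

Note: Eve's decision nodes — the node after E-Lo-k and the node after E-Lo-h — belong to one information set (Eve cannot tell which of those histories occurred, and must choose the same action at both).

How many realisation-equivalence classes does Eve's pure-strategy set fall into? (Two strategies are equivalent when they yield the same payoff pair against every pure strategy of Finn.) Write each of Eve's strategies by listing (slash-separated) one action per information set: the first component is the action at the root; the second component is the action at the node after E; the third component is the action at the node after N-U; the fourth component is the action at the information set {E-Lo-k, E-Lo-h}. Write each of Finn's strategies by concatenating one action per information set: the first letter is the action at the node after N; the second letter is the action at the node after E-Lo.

Eve has 16 pure strategies: E/Lo/z/p, E/Lo/z/t, E/Lo/x/p, E/Lo/x/t, E/Hi/z/p, E/Hi/z/t, E/Hi/x/p, E/Hi/x/t, N/Lo/z/p, N/Lo/z/t, N/Lo/x/p, N/Lo/x/t, N/Hi/z/p, N/Hi/z/t, N/Hi/x/p, N/Hi/x/t. Columns: Uk, Uh, Ug, Dk, Dh, Dg.
{E/Lo/z/p, E/Lo/x/p} → row (8,7) (5,4) (2,6) (8,7) (5,4) (2,6)
{E/Lo/z/t, E/Lo/x/t} → row (1,6) (6,7) (2,6) (1,6) (6,7) (2,6)
{E/Hi/z/p, E/Hi/z/t, E/Hi/x/p, E/Hi/x/t} → row (0,7) (0,7) (0,7) (0,7) (0,7) (0,7)
{N/Lo/z/p, N/Lo/z/t, N/Hi/z/p, N/Hi/z/t} → row (4,3) (4,3) (4,3) (0,2) (0,2) (0,2)
{N/Lo/x/p, N/Lo/x/t, N/Hi/x/p, N/Hi/x/t} → row (6,2) (6,2) (6,2) (0,2) (0,2) (0,2)
That's 5 distinct rows out of 16 strategies.

5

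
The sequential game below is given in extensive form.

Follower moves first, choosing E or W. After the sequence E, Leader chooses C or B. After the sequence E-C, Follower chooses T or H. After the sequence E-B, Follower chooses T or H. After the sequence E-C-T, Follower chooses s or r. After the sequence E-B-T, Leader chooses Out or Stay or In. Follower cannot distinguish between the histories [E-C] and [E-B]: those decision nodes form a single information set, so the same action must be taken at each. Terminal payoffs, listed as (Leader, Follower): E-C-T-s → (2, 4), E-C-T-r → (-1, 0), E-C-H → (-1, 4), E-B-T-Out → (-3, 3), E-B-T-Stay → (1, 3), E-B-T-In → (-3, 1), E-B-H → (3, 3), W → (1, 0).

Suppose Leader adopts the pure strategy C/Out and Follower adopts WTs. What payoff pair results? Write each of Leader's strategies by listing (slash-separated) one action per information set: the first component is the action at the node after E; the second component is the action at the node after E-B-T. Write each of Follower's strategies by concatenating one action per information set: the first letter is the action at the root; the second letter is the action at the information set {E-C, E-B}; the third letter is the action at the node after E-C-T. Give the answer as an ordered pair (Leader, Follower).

Trace the play path from the root:
  Follower plays W
→ terminal payoff (1, 0).
(Leader's choice at the node after E is never reached on this path, so it doesn't affect the outcome.)

(1, 0)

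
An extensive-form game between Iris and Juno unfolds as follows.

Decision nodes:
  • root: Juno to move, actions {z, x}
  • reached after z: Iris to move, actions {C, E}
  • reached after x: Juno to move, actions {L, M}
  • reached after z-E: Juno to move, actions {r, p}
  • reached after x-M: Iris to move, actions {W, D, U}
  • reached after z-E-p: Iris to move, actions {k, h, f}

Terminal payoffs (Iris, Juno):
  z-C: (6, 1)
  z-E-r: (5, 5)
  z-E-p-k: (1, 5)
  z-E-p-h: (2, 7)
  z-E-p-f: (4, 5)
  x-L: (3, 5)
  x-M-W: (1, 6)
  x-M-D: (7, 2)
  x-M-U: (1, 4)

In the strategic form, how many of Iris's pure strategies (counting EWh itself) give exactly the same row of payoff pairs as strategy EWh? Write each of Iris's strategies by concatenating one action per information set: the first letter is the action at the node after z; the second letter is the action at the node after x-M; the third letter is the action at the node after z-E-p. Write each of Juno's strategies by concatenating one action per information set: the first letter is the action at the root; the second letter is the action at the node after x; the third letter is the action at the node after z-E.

1

Row for EWh (columns zLr, zLp, zMr, zMp, xLr, xLp, xMr, xMp): (5,5) (2,7) (5,5) (2,7) (3,5) (3,5) (1,6) (1,6).
Every one of Iris's information sets is on the play path for some reply by Juno when Iris follows EWh.
Changing the action at any of them therefore changes at least one column, so only EWh itself gives this row.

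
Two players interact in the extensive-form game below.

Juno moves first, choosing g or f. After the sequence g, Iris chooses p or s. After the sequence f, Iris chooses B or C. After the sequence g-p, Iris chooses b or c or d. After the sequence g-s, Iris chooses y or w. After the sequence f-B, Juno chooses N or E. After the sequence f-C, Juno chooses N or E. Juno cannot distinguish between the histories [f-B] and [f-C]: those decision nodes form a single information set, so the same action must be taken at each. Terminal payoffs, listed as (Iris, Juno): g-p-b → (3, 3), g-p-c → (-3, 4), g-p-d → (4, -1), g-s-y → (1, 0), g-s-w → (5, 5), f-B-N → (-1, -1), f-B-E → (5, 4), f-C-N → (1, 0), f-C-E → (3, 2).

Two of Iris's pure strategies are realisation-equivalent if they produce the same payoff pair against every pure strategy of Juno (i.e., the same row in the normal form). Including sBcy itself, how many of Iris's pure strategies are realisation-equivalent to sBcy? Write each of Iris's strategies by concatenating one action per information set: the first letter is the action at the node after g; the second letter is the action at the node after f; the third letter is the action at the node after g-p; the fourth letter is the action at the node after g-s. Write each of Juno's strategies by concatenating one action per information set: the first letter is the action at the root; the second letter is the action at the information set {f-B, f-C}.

Row for sBcy (columns gN, gE, fN, fE): (1,0) (1,0) (-1,-1) (5,4).
Under sBcy, Iris's choice at the node after g-p can never be reached regardless of what Juno does, so varying those choices leaves every outcome unchanged.
Holding the reachable choices fixed and varying the unreachable one freely already gives 3 equivalent strategies.
No other strategy reproduces this row, so those 3 are the full class: sBby, sBcy, sBdy.

3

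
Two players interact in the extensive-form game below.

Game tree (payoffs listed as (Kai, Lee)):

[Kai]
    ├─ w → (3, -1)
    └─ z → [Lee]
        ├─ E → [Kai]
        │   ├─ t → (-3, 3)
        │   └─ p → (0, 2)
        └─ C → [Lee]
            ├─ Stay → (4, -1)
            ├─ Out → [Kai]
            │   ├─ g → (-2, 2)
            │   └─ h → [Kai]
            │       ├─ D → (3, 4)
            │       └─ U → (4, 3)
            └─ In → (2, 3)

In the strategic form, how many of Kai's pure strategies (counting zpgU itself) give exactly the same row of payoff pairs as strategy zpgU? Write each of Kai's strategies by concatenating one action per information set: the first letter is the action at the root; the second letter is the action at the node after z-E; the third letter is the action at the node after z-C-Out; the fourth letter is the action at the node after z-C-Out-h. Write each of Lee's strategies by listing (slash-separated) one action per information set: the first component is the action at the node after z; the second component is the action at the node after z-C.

2

Row for zpgU (columns E/Stay, E/Out, E/In, C/Stay, C/Out, C/In): (0,2) (0,2) (0,2) (4,-1) (-2,2) (2,3).
Under zpgU, Kai's choice at the node after z-C-Out-h can never be reached regardless of what Lee does, so varying those choices leaves every outcome unchanged.
Holding the reachable choices fixed and varying the unreachable one freely already gives 2 equivalent strategies.
No other strategy reproduces this row, so those 2 are the full class: zpgD, zpgU.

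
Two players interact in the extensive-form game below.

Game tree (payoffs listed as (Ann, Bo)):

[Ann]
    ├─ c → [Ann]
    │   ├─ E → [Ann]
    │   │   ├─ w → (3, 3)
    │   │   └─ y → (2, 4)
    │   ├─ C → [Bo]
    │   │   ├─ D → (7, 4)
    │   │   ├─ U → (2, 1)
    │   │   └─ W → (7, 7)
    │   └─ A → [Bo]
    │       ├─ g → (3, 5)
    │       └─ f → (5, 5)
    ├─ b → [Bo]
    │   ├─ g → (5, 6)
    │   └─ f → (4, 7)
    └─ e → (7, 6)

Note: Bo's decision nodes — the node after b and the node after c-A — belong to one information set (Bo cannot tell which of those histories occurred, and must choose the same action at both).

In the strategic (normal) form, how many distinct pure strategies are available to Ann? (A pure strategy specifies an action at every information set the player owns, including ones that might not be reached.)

18

Ann owns the root with actions {c, b, e} — three choices.
Ann owns the node after c with actions {E, C, A} — three choices.
Ann owns the node after c-E with actions {w, y} — two choices.
A pure strategy fixes one action at each information set independently, so the count is the product 3 × 3 × 2 = 18.
(For reference, Bo has 6 pure strategies, giving a 18×6 normal-form matrix.)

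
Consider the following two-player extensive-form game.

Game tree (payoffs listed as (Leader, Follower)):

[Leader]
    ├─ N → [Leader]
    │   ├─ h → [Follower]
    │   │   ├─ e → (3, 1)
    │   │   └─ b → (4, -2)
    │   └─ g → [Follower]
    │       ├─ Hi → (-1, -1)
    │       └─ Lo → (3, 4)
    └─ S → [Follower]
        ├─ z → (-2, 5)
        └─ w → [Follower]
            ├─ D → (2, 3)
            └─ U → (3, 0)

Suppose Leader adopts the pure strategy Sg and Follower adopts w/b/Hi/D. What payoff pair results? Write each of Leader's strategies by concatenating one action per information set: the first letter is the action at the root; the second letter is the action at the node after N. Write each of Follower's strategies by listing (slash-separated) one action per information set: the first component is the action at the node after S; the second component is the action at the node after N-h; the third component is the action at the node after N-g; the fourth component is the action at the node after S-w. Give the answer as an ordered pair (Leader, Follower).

Trace the play path from the root:
  Leader plays S
  Follower plays w at [S]
  Follower plays D at [S-w]
→ terminal payoff (2, 3).
(Leader's choice at the node after N is never reached on this path, so it doesn't affect the outcome.)

(2, 3)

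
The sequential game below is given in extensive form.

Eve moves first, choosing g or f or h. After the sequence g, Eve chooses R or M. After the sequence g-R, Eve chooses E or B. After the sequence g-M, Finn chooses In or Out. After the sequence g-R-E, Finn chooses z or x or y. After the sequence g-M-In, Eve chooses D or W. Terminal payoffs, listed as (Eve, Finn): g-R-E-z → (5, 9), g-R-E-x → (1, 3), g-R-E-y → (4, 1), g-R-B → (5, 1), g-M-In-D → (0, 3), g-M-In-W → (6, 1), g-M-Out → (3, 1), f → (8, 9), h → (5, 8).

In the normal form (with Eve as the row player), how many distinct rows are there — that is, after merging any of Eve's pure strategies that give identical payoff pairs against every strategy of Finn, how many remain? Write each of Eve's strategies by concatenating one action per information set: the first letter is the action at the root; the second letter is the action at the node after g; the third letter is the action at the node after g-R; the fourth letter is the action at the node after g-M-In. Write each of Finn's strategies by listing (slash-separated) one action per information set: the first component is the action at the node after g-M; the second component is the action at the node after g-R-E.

6

Eve has 24 pure strategies: gRED, gREW, gRBD, gRBW, gMED, gMEW, gMBD, gMBW, fRED, fREW, fRBD, fRBW, fMED, fMEW, fMBD, fMBW, hRED, hREW, hRBD, hRBW, hMED, hMEW, hMBD, hMBW. Columns: In/z, In/x, In/y, Out/z, Out/x, Out/y.
{gRED, gREW} → row (5,9) (1,3) (4,1) (5,9) (1,3) (4,1)
{gRBD, gRBW} → row (5,1) (5,1) (5,1) (5,1) (5,1) (5,1)
{gMED, gMBD} → row (0,3) (0,3) (0,3) (3,1) (3,1) (3,1)
{gMEW, gMBW} → row (6,1) (6,1) (6,1) (3,1) (3,1) (3,1)
{fRED, fREW, fRBD, fRBW, fMED, fMEW, fMBD, fMBW} → row (8,9) (8,9) (8,9) (8,9) (8,9) (8,9)
{hRED, hREW, hRBD, hRBW, hMED, hMEW, hMBD, hMBW} → row (5,8) (5,8) (5,8) (5,8) (5,8) (5,8)
That's 6 distinct rows out of 24 strategies.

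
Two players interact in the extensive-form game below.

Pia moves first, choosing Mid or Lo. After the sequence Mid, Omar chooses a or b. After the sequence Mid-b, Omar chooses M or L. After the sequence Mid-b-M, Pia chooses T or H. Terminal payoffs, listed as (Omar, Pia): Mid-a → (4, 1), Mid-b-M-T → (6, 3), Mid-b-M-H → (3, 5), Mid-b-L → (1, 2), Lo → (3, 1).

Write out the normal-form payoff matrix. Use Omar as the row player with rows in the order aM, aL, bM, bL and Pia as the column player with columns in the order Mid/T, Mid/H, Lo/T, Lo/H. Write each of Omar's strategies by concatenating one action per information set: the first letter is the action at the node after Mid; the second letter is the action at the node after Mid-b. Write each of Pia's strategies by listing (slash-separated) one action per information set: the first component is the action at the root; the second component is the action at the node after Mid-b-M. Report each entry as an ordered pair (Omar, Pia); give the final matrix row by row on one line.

aM: (4,1) (4,1) (3,1) (3,1) | aL: (4,1) (4,1) (3,1) (3,1) | bM: (6,3) (3,5) (3,1) (3,1) | bL: (1,2) (1,2) (3,1) (3,1)

        Mid/T    Mid/H     Lo/T     Lo/H
  aM    (4,1)    (4,1)    (3,1)    (3,1)
  aL    (4,1)    (4,1)    (3,1)    (3,1)
  bM    (6,3)    (3,5)    (3,1)    (3,1)
  bL    (1,2)    (1,2)    (3,1)    (3,1)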